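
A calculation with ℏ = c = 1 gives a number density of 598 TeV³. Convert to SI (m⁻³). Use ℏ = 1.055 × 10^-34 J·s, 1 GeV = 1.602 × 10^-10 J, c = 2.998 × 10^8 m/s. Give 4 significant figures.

Number density is [L]⁻³ = [E]³/(ℏc)³.
1 GeV³ → 1/(ℏc)³ × (1 GeV in J)³ = 1.299 × 10^47 m⁻³.
Convert the energy scale: 598 TeV³ = 5.98 × 10^11 GeV³.
Result: 5.98 × 10^11 × 1.299 × 10^47 = 7.770 × 10^58 m⁻³.

7.770 × 10^58 m⁻³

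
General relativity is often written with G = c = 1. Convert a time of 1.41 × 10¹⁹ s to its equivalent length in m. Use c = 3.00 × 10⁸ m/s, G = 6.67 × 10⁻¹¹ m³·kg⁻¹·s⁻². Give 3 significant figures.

Time → length via c.
1.41 × 10¹⁹ s × (c) = 4.23 × 10²⁷ m

4.23 × 10²⁷ m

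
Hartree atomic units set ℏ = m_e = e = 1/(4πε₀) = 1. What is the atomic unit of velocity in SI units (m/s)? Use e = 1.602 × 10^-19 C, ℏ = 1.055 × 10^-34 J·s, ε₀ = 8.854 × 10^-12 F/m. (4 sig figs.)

2.186 × 10^6 m/s

Dimensional analysis gives v_au = e²/(4πε₀ℏ).
  = 2.566 × 10^-38 / 1.174 × 10^-44
  = 2.186 × 10^6 m/s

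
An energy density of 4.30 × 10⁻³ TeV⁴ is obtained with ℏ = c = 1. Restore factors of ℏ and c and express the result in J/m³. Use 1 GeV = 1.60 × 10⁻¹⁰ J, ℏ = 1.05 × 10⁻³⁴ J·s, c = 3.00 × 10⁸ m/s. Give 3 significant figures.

[E]/[L]³ = [E]⁴/(ℏc)³; restore (ℏc)⁻³.
1 GeV⁴ → 1/(ℏc)³ × (1 GeV in J)⁴ = 2.10 × 10³⁷ J/m³.
Convert the energy scale: 4.30 × 10⁻³ TeV⁴ = 4.30 × 10⁹ GeV⁴.
Result: 4.30 × 10⁹ × 2.10 × 10³⁷ = 9.02 × 10⁴⁶ J/m³.

9.02 × 10⁴⁶ J/m³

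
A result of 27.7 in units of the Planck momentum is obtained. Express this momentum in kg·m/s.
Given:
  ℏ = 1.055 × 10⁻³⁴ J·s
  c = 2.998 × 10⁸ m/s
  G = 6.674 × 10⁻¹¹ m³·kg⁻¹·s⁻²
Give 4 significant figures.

180.8 kg·m/s

One Planck momentum: p_P = √(ℏc³/G) = 6.527 kg·m/s.
27.7 × 6.527 kg·m/s = 180.8 kg·m/s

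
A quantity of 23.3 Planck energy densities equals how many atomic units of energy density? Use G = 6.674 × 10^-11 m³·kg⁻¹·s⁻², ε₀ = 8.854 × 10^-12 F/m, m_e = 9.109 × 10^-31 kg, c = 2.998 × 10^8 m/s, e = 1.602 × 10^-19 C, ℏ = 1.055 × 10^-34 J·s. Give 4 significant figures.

Planck energy density: u_P = c⁷/(ℏG²) = 4.632 × 10^113 J/m³
atomic unit of energy density: u_au = E_h/a₀³ = m_e⁴e¹⁰/((4πε₀)⁵ℏ⁸) = 2.929 × 10^13 J/m³
23.3 × 4.632 × 10^113 / 2.929 × 10^13 = 3.685 × 10^101

3.685 × 10^101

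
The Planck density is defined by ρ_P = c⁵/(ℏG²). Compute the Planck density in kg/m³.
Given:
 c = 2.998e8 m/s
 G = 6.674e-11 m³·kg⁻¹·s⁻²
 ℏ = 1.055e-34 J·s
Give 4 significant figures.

5.154e96 kg/m³

ρ_P = c⁵/(ℏG²)
  = 2.422e42 / 4.699e-55
  = 5.154e96 kg/m³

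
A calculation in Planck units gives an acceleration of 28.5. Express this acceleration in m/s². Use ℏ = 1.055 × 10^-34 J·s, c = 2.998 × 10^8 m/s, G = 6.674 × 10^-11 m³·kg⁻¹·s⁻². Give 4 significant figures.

1.585 × 10^53 m/s²

One Planck acceleration: a_P = √(c⁷/(ℏG)) = 5.560 × 10^51 m/s².
28.5 × 5.560 × 10^51 m/s² = 1.585 × 10^53 m/s²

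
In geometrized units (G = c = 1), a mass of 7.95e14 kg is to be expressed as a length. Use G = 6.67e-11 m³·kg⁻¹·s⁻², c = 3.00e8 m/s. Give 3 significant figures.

5.89e-13 m

In G = c = 1 units mass has dimensions of length; the conversion factor is G/c².
7.95e14 kg × (G/c²) = 5.89e-13 m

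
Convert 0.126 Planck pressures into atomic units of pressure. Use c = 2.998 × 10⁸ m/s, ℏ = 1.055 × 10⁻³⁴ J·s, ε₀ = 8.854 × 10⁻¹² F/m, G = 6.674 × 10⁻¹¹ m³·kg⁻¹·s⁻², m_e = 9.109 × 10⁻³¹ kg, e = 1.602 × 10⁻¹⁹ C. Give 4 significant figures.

1.993 × 10⁹⁹

Planck pressure: p_P = c⁷/(ℏG²) = 4.632 × 10¹¹³ Pa
atomic unit of pressure: P_au = E_h/a₀³ = m_e⁴e¹⁰/((4πε₀)⁵ℏ⁸) = 2.929 × 10¹³ Pa
0.126 × 4.632 × 10¹¹³ / 2.929 × 10¹³ = 1.993 × 10⁹⁹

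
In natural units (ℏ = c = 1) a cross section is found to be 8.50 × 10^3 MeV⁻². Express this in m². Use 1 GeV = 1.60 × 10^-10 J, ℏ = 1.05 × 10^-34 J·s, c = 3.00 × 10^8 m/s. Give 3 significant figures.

3.29 × 10^-22 m²

Area is [L]² = [E]⁻²·(ℏc)²; restore (ℏc)².
1 GeV⁻² → (ℏc)² × (1 GeV in J)⁻² = 3.88 × 10^-32 m².
Convert the energy scale: 8.50 × 10^3 MeV⁻² = 8.50 × 10^9 GeV⁻².
Result: 8.50 × 10^9 × 3.88 × 10^-32 = 3.29 × 10^-22 m².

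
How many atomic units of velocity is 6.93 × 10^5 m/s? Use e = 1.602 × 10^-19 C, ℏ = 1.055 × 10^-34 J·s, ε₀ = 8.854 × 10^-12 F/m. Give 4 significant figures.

atomic unit of velocity: v_au = e²/(4πε₀ℏ) = 2.186 × 10^6 m/s.
6.93 × 10^5 / 2.186 × 10^6 = 0.3170

0.3170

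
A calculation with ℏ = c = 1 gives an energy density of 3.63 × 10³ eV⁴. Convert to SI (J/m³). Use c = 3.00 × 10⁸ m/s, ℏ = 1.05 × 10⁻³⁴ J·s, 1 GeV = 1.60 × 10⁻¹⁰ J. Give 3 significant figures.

7.61 × 10⁴ J/m³

[E]/[L]³ = [E]⁴/(ℏc)³; restore (ℏc)⁻³.
1 GeV⁴ → 1/(ℏc)³ × (1 GeV in J)⁴ = 2.10 × 10³⁷ J/m³.
Convert the energy scale: 3.63 × 10³ eV⁴ = 3.63 × 10⁻³³ GeV⁴.
Result: 3.63 × 10⁻³³ × 2.10 × 10³⁷ = 7.61 × 10⁴ J/m³.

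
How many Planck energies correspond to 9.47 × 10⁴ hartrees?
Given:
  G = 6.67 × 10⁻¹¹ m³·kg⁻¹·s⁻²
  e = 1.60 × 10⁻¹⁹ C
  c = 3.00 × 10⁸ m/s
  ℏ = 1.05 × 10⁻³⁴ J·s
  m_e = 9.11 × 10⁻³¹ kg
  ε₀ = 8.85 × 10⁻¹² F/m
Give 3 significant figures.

2.12 × 10⁻²²

hartree: E_h = m_e e⁴/(4πε₀ℏ)² = 4.38 × 10⁻¹⁸ J
Planck energy: E_P = √(ℏc⁵/G) = 1.96 × 10⁹ J
9.47 × 10⁴ × 4.38 × 10⁻¹⁸ / 1.96 × 10⁹ = 2.12 × 10⁻²²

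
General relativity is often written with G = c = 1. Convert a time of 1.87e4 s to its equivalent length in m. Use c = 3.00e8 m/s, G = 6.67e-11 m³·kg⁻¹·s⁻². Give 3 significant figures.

Time → length via c.
1.87e4 s × (c) = 5.61e12 m

5.61e12 m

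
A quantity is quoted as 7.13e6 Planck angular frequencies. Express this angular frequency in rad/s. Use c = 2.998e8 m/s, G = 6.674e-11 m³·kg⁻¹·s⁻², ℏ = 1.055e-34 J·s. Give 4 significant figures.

One Planck angular frequency: ω_P = √(c⁵/(ℏG)) = 1.855e43 rad/s.
7.13e6 × 1.855e43 rad/s = 1.322e50 rad/s

1.322e50 rad/s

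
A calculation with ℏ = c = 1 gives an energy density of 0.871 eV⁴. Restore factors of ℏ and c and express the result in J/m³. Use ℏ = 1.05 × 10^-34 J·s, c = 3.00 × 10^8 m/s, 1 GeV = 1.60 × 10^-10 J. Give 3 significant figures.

18.3 J/m³

[E]/[L]³ = [E]⁴/(ℏc)³; restore (ℏc)⁻³.
1 GeV⁴ → 1/(ℏc)³ × (1 GeV in J)⁴ = 2.10 × 10^37 J/m³.
Convert the energy scale: 0.871 eV⁴ = 8.71 × 10^-37 GeV⁴.
Result: 8.71 × 10^-37 × 2.10 × 10^37 = 18.3 J/m³.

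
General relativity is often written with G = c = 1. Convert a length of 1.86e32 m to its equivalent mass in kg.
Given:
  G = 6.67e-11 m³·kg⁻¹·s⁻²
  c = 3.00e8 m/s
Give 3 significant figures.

2.51e59 kg

Length → mass via c²/G.
1.86e32 m × (c²/G) = 2.51e59 kg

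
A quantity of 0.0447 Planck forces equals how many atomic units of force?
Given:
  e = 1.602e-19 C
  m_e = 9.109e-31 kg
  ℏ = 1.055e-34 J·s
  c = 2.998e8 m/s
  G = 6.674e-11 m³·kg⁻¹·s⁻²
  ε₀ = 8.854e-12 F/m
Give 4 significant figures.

Planck force: F_P = c⁴/G = 1.210e44 N
atomic unit of force: F_au = E_h/a₀ = m_e²e⁶/((4πε₀)³ℏ⁴) = 8.220e-8 N
0.0447 × 1.210e44 / 8.220e-8 = 6.582e49

6.582e49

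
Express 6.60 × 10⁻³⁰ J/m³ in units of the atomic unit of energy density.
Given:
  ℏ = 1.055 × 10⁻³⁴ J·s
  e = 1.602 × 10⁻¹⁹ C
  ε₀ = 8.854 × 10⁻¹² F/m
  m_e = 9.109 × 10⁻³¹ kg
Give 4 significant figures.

atomic unit of energy density: u_au = E_h/a₀³ = m_e⁴e¹⁰/((4πε₀)⁵ℏ⁸) = 2.929 × 10¹³ J/m³.
6.60 × 10⁻³⁰ / 2.929 × 10¹³ = 2.253 × 10⁻⁴³

2.253 × 10⁻⁴³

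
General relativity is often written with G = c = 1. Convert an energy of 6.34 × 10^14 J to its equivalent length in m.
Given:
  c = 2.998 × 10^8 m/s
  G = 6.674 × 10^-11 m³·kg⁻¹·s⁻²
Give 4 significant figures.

Energy → length via G/c⁴.
6.34 × 10^14 J × (G/c⁴) = 5.238 × 10^-30 m

5.238 × 10^-30 m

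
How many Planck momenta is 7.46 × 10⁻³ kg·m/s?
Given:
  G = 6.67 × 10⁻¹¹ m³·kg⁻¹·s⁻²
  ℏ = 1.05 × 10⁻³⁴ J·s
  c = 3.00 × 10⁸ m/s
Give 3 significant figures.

1.14 × 10⁻³

Planck momentum: p_P = √(ℏc³/G) = 6.52 kg·m/s.
7.46 × 10⁻³ / 6.52 = 1.14 × 10⁻³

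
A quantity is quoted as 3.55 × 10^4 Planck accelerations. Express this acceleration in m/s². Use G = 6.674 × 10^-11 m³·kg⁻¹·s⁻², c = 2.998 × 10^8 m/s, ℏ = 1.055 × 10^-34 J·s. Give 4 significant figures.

One Planck acceleration: a_P = √(c⁷/(ℏG)) = 5.560 × 10^51 m/s².
3.55 × 10^4 × 5.560 × 10^51 m/s² = 1.974 × 10^56 m/s²

1.974 × 10^56 m/s²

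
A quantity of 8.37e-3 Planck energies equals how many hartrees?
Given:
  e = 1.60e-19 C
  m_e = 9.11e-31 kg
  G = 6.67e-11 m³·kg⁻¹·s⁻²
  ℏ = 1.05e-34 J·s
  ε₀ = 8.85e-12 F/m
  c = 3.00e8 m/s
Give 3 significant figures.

Planck energy: E_P = √(ℏc⁵/G) = 1.96e9 J
hartree: E_h = m_e e⁴/(4πε₀ℏ)² = 4.38e-18 J
8.37e-3 × 1.96e9 / 4.38e-18 = 3.74e24

3.74e24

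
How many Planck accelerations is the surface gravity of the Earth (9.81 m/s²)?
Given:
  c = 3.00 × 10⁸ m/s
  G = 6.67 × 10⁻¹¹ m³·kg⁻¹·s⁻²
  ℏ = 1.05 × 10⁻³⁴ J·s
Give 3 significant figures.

1.76 × 10⁻⁵¹

Planck acceleration: a_P = √(c⁷/(ℏG)) = 5.59 × 10⁵¹ m/s².
9.81 / 5.59 × 10⁵¹ = 1.76 × 10⁻⁵¹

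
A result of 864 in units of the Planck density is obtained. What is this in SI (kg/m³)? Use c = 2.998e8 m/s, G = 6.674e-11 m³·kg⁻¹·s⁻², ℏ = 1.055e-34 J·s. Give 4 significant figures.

4.453e99 kg/m³

One Planck density: ρ_P = c⁵/(ℏG²) = 5.154e96 kg/m³.
864 × 5.154e96 kg/m³ = 4.453e99 kg/m³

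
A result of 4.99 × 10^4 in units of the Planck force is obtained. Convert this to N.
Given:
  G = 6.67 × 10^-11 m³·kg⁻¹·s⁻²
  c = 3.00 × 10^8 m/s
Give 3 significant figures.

6.06 × 10^48 N

One Planck force: F_P = c⁴/G = 1.21 × 10^44 N.
4.99 × 10^4 × 1.21 × 10^44 N = 6.06 × 10^48 N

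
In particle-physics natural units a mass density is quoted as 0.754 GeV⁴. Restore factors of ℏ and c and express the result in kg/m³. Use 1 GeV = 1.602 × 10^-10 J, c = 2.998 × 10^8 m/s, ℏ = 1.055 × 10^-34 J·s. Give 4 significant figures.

Mass density is [E]/(c²[L]³) = [E]⁴/(ℏ³c⁵).
1 GeV⁴ → 1/(ℏ³c⁵) × (1 GeV in J)⁴ = 2.316 × 10^20 kg/m³.
Result: 0.754 × 2.316 × 10^20 = 1.746 × 10^20 kg/m³.

1.746 × 10^20 kg/m³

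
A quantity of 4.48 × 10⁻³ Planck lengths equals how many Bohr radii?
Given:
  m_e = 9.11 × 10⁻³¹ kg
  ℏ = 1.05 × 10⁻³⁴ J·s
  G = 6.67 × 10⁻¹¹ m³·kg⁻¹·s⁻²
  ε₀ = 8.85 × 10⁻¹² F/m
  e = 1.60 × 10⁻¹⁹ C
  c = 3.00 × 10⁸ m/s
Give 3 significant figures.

Planck length: ℓ_P = √(ℏG/c³) = 1.61 × 10⁻³⁵ m
Bohr radius: a₀ = 4πε₀ℏ²/(m_e e²) = 5.26 × 10⁻¹¹ m
4.48 × 10⁻³ × 1.61 × 10⁻³⁵ / 5.26 × 10⁻¹¹ = 1.37 × 10⁻²⁷

1.37 × 10⁻²⁷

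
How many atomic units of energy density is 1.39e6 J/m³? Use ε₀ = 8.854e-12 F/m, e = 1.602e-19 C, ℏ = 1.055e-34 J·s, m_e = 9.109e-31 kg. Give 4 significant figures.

atomic unit of energy density: u_au = E_h/a₀³ = m_e⁴e¹⁰/((4πε₀)⁵ℏ⁸) = 2.929e13 J/m³.
1.39e6 / 2.929e13 = 4.745e-8

4.745e-8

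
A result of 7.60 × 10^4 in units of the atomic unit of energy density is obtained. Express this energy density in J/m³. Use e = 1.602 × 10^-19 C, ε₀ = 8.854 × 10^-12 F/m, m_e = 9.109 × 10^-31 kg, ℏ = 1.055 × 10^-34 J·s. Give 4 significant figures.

2.226 × 10^18 J/m³

One atomic unit of energy density: u_au = E_h/a₀³ = m_e⁴e¹⁰/((4πε₀)⁵ℏ⁸) = 2.929 × 10^13 J/m³.
7.60 × 10^4 × 2.929 × 10^13 J/m³ = 2.226 × 10^18 J/m³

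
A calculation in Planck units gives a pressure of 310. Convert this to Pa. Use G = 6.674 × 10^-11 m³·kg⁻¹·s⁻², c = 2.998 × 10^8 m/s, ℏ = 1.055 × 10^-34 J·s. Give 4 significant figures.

1.436 × 10^116 Pa

One Planck pressure: p_P = c⁷/(ℏG²) = 4.632 × 10^113 Pa.
310 × 4.632 × 10^113 Pa = 1.436 × 10^116 Pa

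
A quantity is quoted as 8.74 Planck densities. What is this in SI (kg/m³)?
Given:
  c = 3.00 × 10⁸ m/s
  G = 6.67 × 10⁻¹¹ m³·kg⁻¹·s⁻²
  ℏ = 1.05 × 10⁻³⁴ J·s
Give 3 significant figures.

4.55 × 10⁹⁷ kg/m³

One Planck density: ρ_P = c⁵/(ℏG²) = 5.20 × 10⁹⁶ kg/m³.
8.74 × 5.20 × 10⁹⁶ kg/m³ = 4.55 × 10⁹⁷ kg/m³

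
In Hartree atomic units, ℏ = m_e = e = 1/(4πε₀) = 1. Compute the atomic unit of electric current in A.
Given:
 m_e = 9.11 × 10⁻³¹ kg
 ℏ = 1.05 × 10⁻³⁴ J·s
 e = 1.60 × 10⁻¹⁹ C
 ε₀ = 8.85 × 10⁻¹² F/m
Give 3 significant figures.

The unique combination of the constants set to 1 with dimensions of current is I_au = e E_h/ℏ = m_e e⁵/((4πε₀)²ℏ³).
E_h = 4.38 × 10⁻¹⁸ J
e·E_h/ℏ = 6.67 × 10⁻³ A

6.67 × 10⁻³ A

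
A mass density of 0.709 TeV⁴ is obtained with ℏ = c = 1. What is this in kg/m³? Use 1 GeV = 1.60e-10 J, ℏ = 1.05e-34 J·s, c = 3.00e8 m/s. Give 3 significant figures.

1.65e32 kg/m³

Mass density is [E]/(c²[L]³) = [E]⁴/(ℏ³c⁵).
1 GeV⁴ → 1/(ℏ³c⁵) × (1 GeV in J)⁴ = 2.33e20 kg/m³.
Convert the energy scale: 0.709 TeV⁴ = 7.09e11 GeV⁴.
Result: 7.09e11 × 2.33e20 = 1.65e32 kg/m³.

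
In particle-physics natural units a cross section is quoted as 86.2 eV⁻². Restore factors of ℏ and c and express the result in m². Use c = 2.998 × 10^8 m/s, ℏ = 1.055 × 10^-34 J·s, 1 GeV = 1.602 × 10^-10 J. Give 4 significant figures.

Area is [L]² = [E]⁻²·(ℏc)²; restore (ℏc)².
1 GeV⁻² → (ℏc)² × (1 GeV in J)⁻² = 3.898 × 10^-32 m².
Convert the energy scale: 86.2 eV⁻² = 8.62 × 10^19 GeV⁻².
Result: 8.62 × 10^19 × 3.898 × 10^-32 = 3.360 × 10^-12 m².

3.360 × 10^-12 m²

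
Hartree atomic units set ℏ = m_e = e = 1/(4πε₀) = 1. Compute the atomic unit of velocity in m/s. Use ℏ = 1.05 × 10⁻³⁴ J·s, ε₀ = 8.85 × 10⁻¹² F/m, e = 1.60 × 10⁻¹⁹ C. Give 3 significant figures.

2.19 × 10⁶ m/s

From ℏ = m_e = e = 1/(4πε₀) = 1 the velocity scale is v_au = e²/(4πε₀ℏ).
  = 2.56 × 10⁻³⁸ / 1.17 × 10⁻⁴⁴
  = 2.19 × 10⁶ m/s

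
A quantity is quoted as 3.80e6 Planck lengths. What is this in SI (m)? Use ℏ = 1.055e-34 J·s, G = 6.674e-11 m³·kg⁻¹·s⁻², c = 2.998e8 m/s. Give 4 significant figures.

6.143e-29 m

One Planck length: ℓ_P = √(ℏG/c³) = 1.616e-35 m.
3.80e6 × 1.616e-35 m = 6.143e-29 m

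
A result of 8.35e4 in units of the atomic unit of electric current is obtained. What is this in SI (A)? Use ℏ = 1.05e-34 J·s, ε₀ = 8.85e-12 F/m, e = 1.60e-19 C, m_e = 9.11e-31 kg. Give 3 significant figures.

One atomic unit of electric current: I_au = e E_h/ℏ = m_e e⁵/((4πε₀)²ℏ³) = 6.67e-3 A.
8.35e4 × 6.67e-3 A = 557 A

557 A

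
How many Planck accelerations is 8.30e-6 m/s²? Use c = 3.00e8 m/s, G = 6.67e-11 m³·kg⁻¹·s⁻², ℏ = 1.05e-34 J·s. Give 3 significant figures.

1.49e-57

Planck acceleration: a_P = √(c⁷/(ℏG)) = 5.59e51 m/s².
8.30e-6 / 5.59e51 = 1.49e-57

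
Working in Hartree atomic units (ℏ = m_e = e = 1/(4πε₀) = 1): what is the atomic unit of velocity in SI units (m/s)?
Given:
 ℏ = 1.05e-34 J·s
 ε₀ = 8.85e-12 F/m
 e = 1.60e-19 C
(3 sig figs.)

2.19e6 m/s

Dimensional analysis gives v_au = e²/(4πε₀ℏ).
  = 2.56e-38 / 1.17e-44
  = 2.19e6 m/s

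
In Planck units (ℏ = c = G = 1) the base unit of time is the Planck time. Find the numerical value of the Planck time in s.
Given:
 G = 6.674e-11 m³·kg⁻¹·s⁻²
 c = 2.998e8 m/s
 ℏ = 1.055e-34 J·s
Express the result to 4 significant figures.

5.392e-44 s

t_P = √(ℏG/c⁵)
  = √(2.907e-87)
  = 5.392e-44 s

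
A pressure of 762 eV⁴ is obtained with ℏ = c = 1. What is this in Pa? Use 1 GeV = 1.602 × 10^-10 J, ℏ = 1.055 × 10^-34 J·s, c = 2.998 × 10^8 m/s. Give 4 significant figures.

Pressure is [E]/[L]³ = [E]⁴/(ℏc)³.
1 GeV⁴ → 1/(ℏc)³ × (1 GeV in J)⁴ = 2.082 × 10^37 Pa.
Convert the energy scale: 762 eV⁴ = 7.62 × 10^-34 GeV⁴.
Result: 7.62 × 10^-34 × 2.082 × 10^37 = 1.586 × 10^4 Pa.

1.586 × 10^4 Pa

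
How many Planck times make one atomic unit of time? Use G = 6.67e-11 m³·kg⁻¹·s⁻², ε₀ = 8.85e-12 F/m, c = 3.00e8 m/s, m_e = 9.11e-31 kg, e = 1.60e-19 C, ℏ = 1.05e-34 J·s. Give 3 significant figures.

atomic unit of time: τ_au = (4πε₀)²ℏ³/(m_e e⁴) = 2.40e-17 s
Planck time: t_P = √(ℏG/c⁵) = 5.37e-44 s
ratio = 2.40e-17 / 5.37e-44 = 4.47e26

4.47e26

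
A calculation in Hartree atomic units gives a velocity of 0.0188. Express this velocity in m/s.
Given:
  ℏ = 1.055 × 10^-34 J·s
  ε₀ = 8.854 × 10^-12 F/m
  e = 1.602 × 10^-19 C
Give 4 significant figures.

4.110 × 10^4 m/s

One atomic unit of velocity: v_au = e²/(4πε₀ℏ) = 2.186 × 10^6 m/s.
0.0188 × 2.186 × 10^6 m/s = 4.110 × 10^4 m/s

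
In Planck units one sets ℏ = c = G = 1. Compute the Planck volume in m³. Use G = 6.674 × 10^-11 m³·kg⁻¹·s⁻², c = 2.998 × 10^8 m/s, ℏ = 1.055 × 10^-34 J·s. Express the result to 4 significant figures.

4.224 × 10^-105 m³

V_P = (ℏG/c³)^(3/2)
  = √(1.784 × 10^-209)
  = 4.224 × 10^-105 m³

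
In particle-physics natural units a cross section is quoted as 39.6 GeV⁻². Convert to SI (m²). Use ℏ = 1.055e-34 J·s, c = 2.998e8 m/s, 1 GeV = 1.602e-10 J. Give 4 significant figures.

Area is [L]² = [E]⁻²·(ℏc)²; restore (ℏc)².
1 GeV⁻² → (ℏc)² × (1 GeV in J)⁻² = 3.898e-32 m².
Result: 39.6 × 3.898e-32 = 1.544e-30 m².

1.544e-30 m²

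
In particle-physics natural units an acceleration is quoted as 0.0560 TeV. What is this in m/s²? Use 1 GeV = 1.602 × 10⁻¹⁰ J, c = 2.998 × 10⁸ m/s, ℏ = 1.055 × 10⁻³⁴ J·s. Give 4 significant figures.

2.549 × 10³⁴ m/s²

Acceleration is [L]/[T]² = c·[E]/ℏ.
1 GeV → c/ℏ × (1 GeV in J) = 4.552 × 10³² m/s².
Convert the energy scale: 0.0560 TeV = 56 GeV.
Result: 56 × 4.552 × 10³² = 2.549 × 10³⁴ m/s².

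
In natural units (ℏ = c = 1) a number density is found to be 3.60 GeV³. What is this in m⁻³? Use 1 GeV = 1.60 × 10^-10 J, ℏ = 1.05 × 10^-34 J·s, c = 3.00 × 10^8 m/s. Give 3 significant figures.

4.72 × 10^47 m⁻³

Number density is [L]⁻³ = [E]³/(ℏc)³.
1 GeV³ → 1/(ℏc)³ × (1 GeV in J)³ = 1.31 × 10^47 m⁻³.
Result: 3.60 × 1.31 × 10^47 = 4.72 × 10^47 m⁻³.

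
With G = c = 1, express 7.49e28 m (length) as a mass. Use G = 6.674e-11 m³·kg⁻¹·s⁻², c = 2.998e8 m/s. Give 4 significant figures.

1.009e56 kg

Length → mass via c²/G.
7.49e28 m × (c²/G) = 1.009e56 kg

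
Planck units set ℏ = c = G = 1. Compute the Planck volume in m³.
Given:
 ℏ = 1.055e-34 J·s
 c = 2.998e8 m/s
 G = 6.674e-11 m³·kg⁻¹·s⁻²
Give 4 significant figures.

4.224e-105 m³

The unique combination of the constants set to 1 with dimensions of volume is V_P = (ℏG/c³)^(3/2).
  = √(1.784e-209)
  = 4.224e-105 m³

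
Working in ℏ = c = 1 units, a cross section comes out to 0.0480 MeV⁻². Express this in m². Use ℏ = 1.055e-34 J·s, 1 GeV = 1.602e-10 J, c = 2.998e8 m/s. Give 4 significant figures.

1.871e-27 m²

Area is [L]² = [E]⁻²·(ℏc)²; restore (ℏc)².
1 GeV⁻² → (ℏc)² × (1 GeV in J)⁻² = 3.898e-32 m².
Convert the energy scale: 0.0480 MeV⁻² = 4.80e4 GeV⁻².
Result: 4.80e4 × 3.898e-32 = 1.871e-27 m².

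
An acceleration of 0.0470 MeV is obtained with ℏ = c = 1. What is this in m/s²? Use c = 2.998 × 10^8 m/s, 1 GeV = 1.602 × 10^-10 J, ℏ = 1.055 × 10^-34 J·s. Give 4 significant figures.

Acceleration is [L]/[T]² = c·[E]/ℏ.
1 GeV → c/ℏ × (1 GeV in J) = 4.552 × 10^32 m/s².
Convert the energy scale: 0.0470 MeV = 4.70 × 10^-5 GeV.
Result: 4.70 × 10^-5 × 4.552 × 10^32 = 2.140 × 10^28 m/s².

2.140 × 10^28 m/s²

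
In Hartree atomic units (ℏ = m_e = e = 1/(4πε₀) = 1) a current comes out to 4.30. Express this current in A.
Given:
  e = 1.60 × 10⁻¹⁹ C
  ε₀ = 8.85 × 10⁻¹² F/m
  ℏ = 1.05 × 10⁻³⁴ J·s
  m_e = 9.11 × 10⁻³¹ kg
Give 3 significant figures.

0.0287 A

One atomic unit of electric current: I_au = e E_h/ℏ = m_e e⁵/((4πε₀)²ℏ³) = 6.67 × 10⁻³ A.
4.30 × 6.67 × 10⁻³ A = 0.0287 A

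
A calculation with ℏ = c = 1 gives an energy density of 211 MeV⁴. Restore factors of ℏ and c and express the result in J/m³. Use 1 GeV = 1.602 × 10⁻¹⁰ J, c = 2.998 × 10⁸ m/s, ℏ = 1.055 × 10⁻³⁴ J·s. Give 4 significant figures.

[E]/[L]³ = [E]⁴/(ℏc)³; restore (ℏc)⁻³.
1 GeV⁴ → 1/(ℏc)³ × (1 GeV in J)⁴ = 2.082 × 10³⁷ J/m³.
Convert the energy scale: 211 MeV⁴ = 2.11 × 10⁻¹⁰ GeV⁴.
Result: 2.11 × 10⁻¹⁰ × 2.082 × 10³⁷ = 4.392 × 10²⁷ J/m³.

4.392 × 10²⁷ J/m³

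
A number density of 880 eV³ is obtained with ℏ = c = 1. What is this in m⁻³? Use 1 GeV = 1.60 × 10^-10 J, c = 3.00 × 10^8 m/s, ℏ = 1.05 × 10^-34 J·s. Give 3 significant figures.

1.15 × 10^23 m⁻³

Number density is [L]⁻³ = [E]³/(ℏc)³.
1 GeV³ → 1/(ℏc)³ × (1 GeV in J)³ = 1.31 × 10^47 m⁻³.
Convert the energy scale: 880 eV³ = 8.80 × 10^-25 GeV³.
Result: 8.80 × 10^-25 × 1.31 × 10^47 = 1.15 × 10^23 m⁻³.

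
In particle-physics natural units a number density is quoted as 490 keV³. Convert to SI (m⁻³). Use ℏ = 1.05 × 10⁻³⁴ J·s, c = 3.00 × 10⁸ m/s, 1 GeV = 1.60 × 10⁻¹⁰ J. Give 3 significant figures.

Number density is [L]⁻³ = [E]³/(ℏc)³.
1 GeV³ → 1/(ℏc)³ × (1 GeV in J)³ = 1.31 × 10⁴⁷ m⁻³.
Convert the energy scale: 490 keV³ = 4.90 × 10⁻¹⁶ GeV³.
Result: 4.90 × 10⁻¹⁶ × 1.31 × 10⁴⁷ = 6.42 × 10³¹ m⁻³.

6.42 × 10³¹ m⁻³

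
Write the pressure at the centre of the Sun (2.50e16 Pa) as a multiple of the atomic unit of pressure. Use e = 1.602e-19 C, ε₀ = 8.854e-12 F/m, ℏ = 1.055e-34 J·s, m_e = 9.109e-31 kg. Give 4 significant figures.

853.5

atomic unit of pressure: P_au = E_h/a₀³ = m_e⁴e¹⁰/((4πε₀)⁵ℏ⁸) = 2.929e13 Pa.
2.50e16 / 2.929e13 = 853.5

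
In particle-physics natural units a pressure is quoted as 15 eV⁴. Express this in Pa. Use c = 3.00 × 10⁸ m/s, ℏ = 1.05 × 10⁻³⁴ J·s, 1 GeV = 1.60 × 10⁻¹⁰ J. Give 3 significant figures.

315 Pa

Pressure is [E]/[L]³ = [E]⁴/(ℏc)³.
1 GeV⁴ → 1/(ℏc)³ × (1 GeV in J)⁴ = 2.10 × 10³⁷ Pa.
Convert the energy scale: 15 eV⁴ = 1.50 × 10⁻³⁵ GeV⁴.
Result: 1.50 × 10⁻³⁵ × 2.10 × 10³⁷ = 315 Pa.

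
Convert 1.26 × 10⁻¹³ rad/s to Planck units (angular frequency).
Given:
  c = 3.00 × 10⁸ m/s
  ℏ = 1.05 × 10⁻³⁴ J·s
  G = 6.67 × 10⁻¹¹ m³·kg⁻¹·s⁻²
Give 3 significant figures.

Planck angular frequency: ω_P = √(c⁵/(ℏG)) = 1.86 × 10⁴³ rad/s.
1.26 × 10⁻¹³ / 1.86 × 10⁴³ = 6.76 × 10⁻⁵⁷

6.76 × 10⁻⁵⁷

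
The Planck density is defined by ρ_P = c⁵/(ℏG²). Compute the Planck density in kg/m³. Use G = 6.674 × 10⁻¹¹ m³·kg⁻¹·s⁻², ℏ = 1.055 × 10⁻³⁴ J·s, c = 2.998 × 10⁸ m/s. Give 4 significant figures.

5.154 × 10⁹⁶ kg/m³

ρ_P = c⁵/(ℏG²)
  = 2.422 × 10⁴² / 4.699 × 10⁻⁵⁵
  = 5.154 × 10⁹⁶ kg/m³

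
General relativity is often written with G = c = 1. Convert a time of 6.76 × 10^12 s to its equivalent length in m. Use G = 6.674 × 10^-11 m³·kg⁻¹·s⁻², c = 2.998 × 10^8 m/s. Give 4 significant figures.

2.027 × 10^21 m

Time → length via c.
6.76 × 10^12 s × (c) = 2.027 × 10^21 m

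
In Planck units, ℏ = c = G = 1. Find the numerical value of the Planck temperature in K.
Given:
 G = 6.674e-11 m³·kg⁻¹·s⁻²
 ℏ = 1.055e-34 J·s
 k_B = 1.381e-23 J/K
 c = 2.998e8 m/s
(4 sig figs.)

1.417e32 K

From ℏ = c = G = 1 the temperature scale is T_P = √(ℏc⁵/G) / k_B.
  = √(3.828e18) × 7.241e22
  = 1.417e32 K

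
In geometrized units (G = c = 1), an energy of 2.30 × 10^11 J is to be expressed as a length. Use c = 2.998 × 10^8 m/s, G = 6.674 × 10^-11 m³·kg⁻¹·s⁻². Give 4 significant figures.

1.900 × 10^-33 m

Energy → length via G/c⁴.
2.30 × 10^11 J × (G/c⁴) = 1.900 × 10^-33 m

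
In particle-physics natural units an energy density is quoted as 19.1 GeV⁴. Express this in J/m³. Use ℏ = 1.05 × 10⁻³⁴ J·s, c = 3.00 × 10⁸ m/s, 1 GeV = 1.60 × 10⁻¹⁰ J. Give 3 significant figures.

4.00 × 10³⁸ J/m³

[E]/[L]³ = [E]⁴/(ℏc)³; restore (ℏc)⁻³.
1 GeV⁴ → 1/(ℏc)³ × (1 GeV in J)⁴ = 2.10 × 10³⁷ J/m³.
Result: 19.1 × 2.10 × 10³⁷ = 4.00 × 10³⁸ J/m³.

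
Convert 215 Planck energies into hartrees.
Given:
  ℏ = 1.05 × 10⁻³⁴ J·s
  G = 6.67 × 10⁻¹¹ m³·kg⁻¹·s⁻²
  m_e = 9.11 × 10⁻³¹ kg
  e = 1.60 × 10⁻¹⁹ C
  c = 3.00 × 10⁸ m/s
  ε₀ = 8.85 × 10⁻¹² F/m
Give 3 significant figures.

9.60 × 10²⁸

Planck energy: E_P = √(ℏc⁵/G) = 1.96 × 10⁹ J
hartree: E_h = m_e e⁴/(4πε₀ℏ)² = 4.38 × 10⁻¹⁸ J
215 × 1.96 × 10⁹ / 4.38 × 10⁻¹⁸ = 9.60 × 10²⁸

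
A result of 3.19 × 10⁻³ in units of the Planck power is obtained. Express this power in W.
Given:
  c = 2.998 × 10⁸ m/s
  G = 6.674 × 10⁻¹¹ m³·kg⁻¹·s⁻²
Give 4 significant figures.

1.158 × 10⁵⁰ W

One Planck power: P_P = c⁵/G = 3.629 × 10⁵² W.
3.19 × 10⁻³ × 3.629 × 10⁵² W = 1.158 × 10⁵⁰ W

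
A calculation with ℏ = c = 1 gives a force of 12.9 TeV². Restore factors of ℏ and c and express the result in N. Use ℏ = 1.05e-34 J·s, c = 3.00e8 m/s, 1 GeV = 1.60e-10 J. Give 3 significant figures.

1.05e13 N

Force is [E]/[L] = [E]²/(ℏc); restore (ℏc)⁻¹.
1 GeV² → 1/(ℏc) × (1 GeV in J)² = 8.13e5 N.
Convert the energy scale: 12.9 TeV² = 1.29e7 GeV².
Result: 1.29e7 × 8.13e5 = 1.05e13 N.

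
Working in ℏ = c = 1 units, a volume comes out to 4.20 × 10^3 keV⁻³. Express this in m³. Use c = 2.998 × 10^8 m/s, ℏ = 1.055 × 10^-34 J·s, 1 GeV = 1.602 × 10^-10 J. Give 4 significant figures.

Volume is [L]³ = [E]⁻³·(ℏc)³.
1 GeV⁻³ → (ℏc)³ × (1 GeV in J)⁻³ = 7.696 × 10^-48 m³.
Convert the energy scale: 4.20 × 10^3 keV⁻³ = 4.20 × 10^21 GeV⁻³.
Result: 4.20 × 10^21 × 7.696 × 10^-48 = 3.232 × 10^-26 m³.

3.232 × 10^-26 m³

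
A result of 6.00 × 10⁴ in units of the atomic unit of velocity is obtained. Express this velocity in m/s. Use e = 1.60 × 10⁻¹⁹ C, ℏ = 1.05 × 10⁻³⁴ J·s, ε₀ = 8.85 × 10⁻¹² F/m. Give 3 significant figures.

1.32 × 10¹¹ m/s

One atomic unit of velocity: v_au = e²/(4πε₀ℏ) = 2.19 × 10⁶ m/s.
6.00 × 10⁴ × 2.19 × 10⁶ m/s = 1.32 × 10¹¹ m/s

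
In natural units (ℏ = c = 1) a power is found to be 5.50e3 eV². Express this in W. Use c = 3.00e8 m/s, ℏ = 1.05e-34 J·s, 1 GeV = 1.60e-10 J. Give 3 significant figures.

Power is [E]/[T] = [E]²/ℏ.
1 GeV² → 1/ℏ × (1 GeV in J)² = 2.44e14 W.
Convert the energy scale: 5.50e3 eV² = 5.50e-15 GeV².
Result: 5.50e-15 × 2.44e14 = 1.34 W.

1.34 W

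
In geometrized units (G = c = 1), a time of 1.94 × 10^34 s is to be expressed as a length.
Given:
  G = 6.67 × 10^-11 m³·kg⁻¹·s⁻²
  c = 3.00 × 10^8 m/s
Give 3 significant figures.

Time → length via c.
1.94 × 10^34 s × (c) = 5.82 × 10^42 m

5.82 × 10^42 m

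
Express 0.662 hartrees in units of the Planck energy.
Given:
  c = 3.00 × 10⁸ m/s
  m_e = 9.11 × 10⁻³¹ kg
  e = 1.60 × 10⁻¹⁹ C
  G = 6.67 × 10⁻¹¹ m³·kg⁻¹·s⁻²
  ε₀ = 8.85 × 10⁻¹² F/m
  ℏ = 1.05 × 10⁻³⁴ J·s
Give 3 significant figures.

hartree: E_h = m_e e⁴/(4πε₀ℏ)² = 4.38 × 10⁻¹⁸ J
Planck energy: E_P = √(ℏc⁵/G) = 1.96 × 10⁹ J
0.662 × 4.38 × 10⁻¹⁸ / 1.96 × 10⁹ = 1.48 × 10⁻²⁷

1.48 × 10⁻²⁷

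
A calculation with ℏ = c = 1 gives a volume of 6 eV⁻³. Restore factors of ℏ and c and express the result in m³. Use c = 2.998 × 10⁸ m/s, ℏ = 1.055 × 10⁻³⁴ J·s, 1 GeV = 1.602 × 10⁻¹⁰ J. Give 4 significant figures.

4.618 × 10⁻²⁰ m³

Volume is [L]³ = [E]⁻³·(ℏc)³.
1 GeV⁻³ → (ℏc)³ × (1 GeV in J)⁻³ = 7.696 × 10⁻⁴⁸ m³.
Convert the energy scale: 6 eV⁻³ = 6.00 × 10²⁷ GeV⁻³.
Result: 6.00 × 10²⁷ × 7.696 × 10⁻⁴⁸ = 4.618 × 10⁻²⁰ m³.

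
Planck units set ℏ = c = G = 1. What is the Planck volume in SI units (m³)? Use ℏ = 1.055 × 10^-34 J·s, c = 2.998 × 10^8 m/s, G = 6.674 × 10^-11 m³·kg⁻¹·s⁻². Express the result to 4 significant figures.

4.224 × 10^-105 m³

From ℏ = c = G = 1 the volume scale is V_P = (ℏG/c³)^(3/2).
  = √(1.784 × 10^-209)
  = 4.224 × 10^-105 m³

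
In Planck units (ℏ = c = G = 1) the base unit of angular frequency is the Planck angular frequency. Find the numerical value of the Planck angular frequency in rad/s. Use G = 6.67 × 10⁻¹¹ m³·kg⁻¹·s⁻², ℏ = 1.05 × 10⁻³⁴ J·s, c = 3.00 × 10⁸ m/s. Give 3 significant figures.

ω_P = √(c⁵/(ℏG))
  = √(3.47 × 10⁸⁶)
  = 1.86 × 10⁴³ rad/s

1.86 × 10⁴³ rad/s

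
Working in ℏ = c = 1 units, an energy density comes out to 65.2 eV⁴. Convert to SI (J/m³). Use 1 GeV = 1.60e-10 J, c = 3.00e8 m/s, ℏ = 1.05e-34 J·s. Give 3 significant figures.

1.37e3 J/m³

[E]/[L]³ = [E]⁴/(ℏc)³; restore (ℏc)⁻³.
1 GeV⁴ → 1/(ℏc)³ × (1 GeV in J)⁴ = 2.10e37 J/m³.
Convert the energy scale: 65.2 eV⁴ = 6.52e-35 GeV⁴.
Result: 6.52e-35 × 2.10e37 = 1.37e3 J/m³.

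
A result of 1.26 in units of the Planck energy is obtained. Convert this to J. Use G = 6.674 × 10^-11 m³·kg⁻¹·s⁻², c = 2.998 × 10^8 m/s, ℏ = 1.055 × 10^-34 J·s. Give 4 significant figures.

One Planck energy: E_P = √(ℏc⁵/G) = 1.957 × 10^9 J.
1.26 × 1.957 × 10^9 J = 2.465 × 10^9 J

2.465 × 10^9 J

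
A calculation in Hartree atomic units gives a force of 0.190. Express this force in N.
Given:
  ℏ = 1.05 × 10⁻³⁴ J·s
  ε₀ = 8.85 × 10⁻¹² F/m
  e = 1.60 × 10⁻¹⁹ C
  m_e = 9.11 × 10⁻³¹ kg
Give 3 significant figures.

1.58 × 10⁻⁸ N

One atomic unit of force: F_au = E_h/a₀ = m_e²e⁶/((4πε₀)³ℏ⁴) = 8.33 × 10⁻⁸ N.
0.190 × 8.33 × 10⁻⁸ N = 1.58 × 10⁻⁸ N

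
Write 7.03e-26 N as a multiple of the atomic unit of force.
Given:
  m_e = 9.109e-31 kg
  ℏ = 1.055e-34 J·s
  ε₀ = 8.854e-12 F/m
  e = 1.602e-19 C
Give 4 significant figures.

atomic unit of force: F_au = E_h/a₀ = m_e²e⁶/((4πε₀)³ℏ⁴) = 8.220e-8 N.
7.03e-26 / 8.220e-8 = 8.553e-19

8.553e-19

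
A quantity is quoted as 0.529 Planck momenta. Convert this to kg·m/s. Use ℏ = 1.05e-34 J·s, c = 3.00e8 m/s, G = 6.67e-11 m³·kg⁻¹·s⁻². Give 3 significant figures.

3.45 kg·m/s

One Planck momentum: p_P = √(ℏc³/G) = 6.52 kg·m/s.
0.529 × 6.52 kg·m/s = 3.45 kg·m/s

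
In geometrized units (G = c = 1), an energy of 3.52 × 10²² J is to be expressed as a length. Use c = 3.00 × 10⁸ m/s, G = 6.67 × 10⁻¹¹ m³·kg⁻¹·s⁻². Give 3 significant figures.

2.90 × 10⁻²² m

Energy → length via G/c⁴.
3.52 × 10²² J × (G/c⁴) = 2.90 × 10⁻²² m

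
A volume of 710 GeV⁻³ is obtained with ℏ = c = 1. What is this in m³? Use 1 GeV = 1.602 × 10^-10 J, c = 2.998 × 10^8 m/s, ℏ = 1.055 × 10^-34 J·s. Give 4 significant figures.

Volume is [L]³ = [E]⁻³·(ℏc)³.
1 GeV⁻³ → (ℏc)³ × (1 GeV in J)⁻³ = 7.696 × 10^-48 m³.
Result: 710 × 7.696 × 10^-48 = 5.464 × 10^-45 m³.

5.464 × 10^-45 m³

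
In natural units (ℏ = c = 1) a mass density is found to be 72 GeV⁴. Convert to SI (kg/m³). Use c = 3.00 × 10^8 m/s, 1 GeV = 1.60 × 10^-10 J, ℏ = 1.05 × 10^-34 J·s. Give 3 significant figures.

Mass density is [E]/(c²[L]³) = [E]⁴/(ℏ³c⁵).
1 GeV⁴ → 1/(ℏ³c⁵) × (1 GeV in J)⁴ = 2.33 × 10^20 kg/m³.
Result: 72 × 2.33 × 10^20 = 1.68 × 10^22 kg/m³.

1.68 × 10^22 kg/m³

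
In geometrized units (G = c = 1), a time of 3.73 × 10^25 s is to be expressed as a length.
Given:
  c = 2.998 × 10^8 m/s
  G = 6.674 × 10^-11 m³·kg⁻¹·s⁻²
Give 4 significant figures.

1.118 × 10^34 m

Time → length via c.
3.73 × 10^25 s × (c) = 1.118 × 10^34 m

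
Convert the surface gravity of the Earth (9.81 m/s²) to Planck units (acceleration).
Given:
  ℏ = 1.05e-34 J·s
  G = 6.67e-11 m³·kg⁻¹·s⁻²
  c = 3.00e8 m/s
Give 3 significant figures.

Planck acceleration: a_P = √(c⁷/(ℏG)) = 5.59e51 m/s².
9.81 / 5.59e51 = 1.76e-51

1.76e-51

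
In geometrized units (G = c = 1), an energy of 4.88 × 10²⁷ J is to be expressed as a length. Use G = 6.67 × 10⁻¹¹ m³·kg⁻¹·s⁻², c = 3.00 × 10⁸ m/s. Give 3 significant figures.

Energy → length via G/c⁴.
4.88 × 10²⁷ J × (G/c⁴) = 4.02 × 10⁻¹⁷ m

4.02 × 10⁻¹⁷ m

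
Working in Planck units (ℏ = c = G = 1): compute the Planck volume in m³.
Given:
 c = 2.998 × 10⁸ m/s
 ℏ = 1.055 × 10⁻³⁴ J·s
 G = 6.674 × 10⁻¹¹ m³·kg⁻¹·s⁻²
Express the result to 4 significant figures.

4.224 × 10⁻¹⁰⁵ m³

Dimensional analysis gives V_P = (ℏG/c³)^(3/2).
  = √(1.784 × 10⁻²⁰⁹)
  = 4.224 × 10⁻¹⁰⁵ m³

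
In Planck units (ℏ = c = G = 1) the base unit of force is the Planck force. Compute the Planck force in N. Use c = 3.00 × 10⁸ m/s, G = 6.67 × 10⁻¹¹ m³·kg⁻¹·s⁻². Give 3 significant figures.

F_P = c⁴/G
  = 8.10 × 10³³ / 6.67 × 10⁻¹¹
  = 1.21 × 10⁴⁴ N

1.21 × 10⁴⁴ N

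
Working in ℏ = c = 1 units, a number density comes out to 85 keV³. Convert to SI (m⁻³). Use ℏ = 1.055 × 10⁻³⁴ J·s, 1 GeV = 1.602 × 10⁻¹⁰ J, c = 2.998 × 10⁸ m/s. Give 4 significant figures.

Number density is [L]⁻³ = [E]³/(ℏc)³.
1 GeV³ → 1/(ℏc)³ × (1 GeV in J)³ = 1.299 × 10⁴⁷ m⁻³.
Convert the energy scale: 85 keV³ = 8.50 × 10⁻¹⁷ GeV³.
Result: 8.50 × 10⁻¹⁷ × 1.299 × 10⁴⁷ = 1.104 × 10³¹ m⁻³.

1.104 × 10³¹ m⁻³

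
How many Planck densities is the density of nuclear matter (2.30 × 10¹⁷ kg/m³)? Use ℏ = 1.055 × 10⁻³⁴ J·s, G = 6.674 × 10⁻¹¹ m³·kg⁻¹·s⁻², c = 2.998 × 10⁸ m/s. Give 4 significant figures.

Planck density: ρ_P = c⁵/(ℏG²) = 5.154 × 10⁹⁶ kg/m³.
2.30 × 10¹⁷ / 5.154 × 10⁹⁶ = 4.463 × 10⁻⁸⁰

4.463 × 10⁻⁸⁰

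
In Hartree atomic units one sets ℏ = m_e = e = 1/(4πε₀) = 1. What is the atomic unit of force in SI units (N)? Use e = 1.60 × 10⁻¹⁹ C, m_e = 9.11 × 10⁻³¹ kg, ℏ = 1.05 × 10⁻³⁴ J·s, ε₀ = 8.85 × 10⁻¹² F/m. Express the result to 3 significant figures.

F_au = E_h/a₀ = m_e²e⁶/((4πε₀)³ℏ⁴)
E_h = 4.38 × 10⁻¹⁸ J
a₀ = 5.26 × 10⁻¹¹ m
E_h/a₀ = 8.33 × 10⁻⁸ N

8.33 × 10⁻⁸ N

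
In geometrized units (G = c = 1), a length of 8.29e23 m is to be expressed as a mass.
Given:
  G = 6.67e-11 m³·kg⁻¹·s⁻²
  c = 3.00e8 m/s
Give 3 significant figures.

Length → mass via c²/G.
8.29e23 m × (c²/G) = 1.12e51 kg

1.12e51 kg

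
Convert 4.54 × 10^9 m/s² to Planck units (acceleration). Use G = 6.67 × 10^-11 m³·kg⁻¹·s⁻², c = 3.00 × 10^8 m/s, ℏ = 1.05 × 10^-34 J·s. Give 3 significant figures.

8.12 × 10^-43

Planck acceleration: a_P = √(c⁷/(ℏG)) = 5.59 × 10^51 m/s².
4.54 × 10^9 / 5.59 × 10^51 = 8.12 × 10^-43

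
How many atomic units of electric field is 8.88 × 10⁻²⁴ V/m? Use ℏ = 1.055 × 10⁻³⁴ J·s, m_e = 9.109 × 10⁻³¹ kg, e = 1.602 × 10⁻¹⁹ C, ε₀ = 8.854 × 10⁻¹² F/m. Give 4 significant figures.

1.731 × 10⁻³⁵

atomic unit of electric field: E_au = E_h/(e a₀) = m_e²e⁵/((4πε₀)³ℏ⁴) = 5.131 × 10¹¹ V/m.
8.88 × 10⁻²⁴ / 5.131 × 10¹¹ = 1.731 × 10⁻³⁵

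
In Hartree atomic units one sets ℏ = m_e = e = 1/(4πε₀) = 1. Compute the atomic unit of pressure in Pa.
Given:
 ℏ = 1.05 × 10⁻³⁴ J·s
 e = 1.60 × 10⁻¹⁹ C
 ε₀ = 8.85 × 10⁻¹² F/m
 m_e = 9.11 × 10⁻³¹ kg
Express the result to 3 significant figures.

3.01 × 10¹³ Pa

P_au = E_h/a₀³ = m_e⁴e¹⁰/((4πε₀)⁵ℏ⁸)
E_h = 4.38 × 10⁻¹⁸ J
a₀ = 5.26 × 10⁻¹¹ m
E_h/a₀³ = 3.01 × 10¹³ Pa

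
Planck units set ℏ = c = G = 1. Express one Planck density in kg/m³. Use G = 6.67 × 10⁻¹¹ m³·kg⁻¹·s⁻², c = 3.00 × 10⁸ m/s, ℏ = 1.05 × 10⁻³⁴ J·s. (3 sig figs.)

The unique combination of the constants set to 1 with dimensions of density is ρ_P = c⁵/(ℏG²).
  = 2.43 × 10⁴² / 4.67 × 10⁻⁵⁵
  = 5.20 × 10⁹⁶ kg/m³

5.20 × 10⁹⁶ kg/m³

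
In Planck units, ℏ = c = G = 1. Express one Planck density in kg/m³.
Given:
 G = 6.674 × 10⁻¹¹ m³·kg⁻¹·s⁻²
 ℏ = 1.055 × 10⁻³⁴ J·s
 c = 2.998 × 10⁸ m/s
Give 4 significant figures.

The unique combination of the constants set to 1 with dimensions of density is ρ_P = c⁵/(ℏG²).
  = 2.422 × 10⁴² / 4.699 × 10⁻⁵⁵
  = 5.154 × 10⁹⁶ kg/m³

5.154 × 10⁹⁶ kg/m³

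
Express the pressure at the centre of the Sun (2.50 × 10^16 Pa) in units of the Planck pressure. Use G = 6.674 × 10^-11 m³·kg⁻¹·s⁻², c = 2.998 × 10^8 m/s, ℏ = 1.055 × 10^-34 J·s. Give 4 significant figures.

Planck pressure: p_P = c⁷/(ℏG²) = 4.632 × 10^113 Pa.
2.50 × 10^16 / 4.632 × 10^113 = 5.397 × 10^-98

5.397 × 10^-98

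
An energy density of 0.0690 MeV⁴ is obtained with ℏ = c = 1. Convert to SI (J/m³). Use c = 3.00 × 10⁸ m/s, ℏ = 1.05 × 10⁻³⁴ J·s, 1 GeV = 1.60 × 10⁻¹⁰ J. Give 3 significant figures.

1.45 × 10²⁴ J/m³

[E]/[L]³ = [E]⁴/(ℏc)³; restore (ℏc)⁻³.
1 GeV⁴ → 1/(ℏc)³ × (1 GeV in J)⁴ = 2.10 × 10³⁷ J/m³.
Convert the energy scale: 0.0690 MeV⁴ = 6.90 × 10⁻¹⁴ GeV⁴.
Result: 6.90 × 10⁻¹⁴ × 2.10 × 10³⁷ = 1.45 × 10²⁴ J/m³.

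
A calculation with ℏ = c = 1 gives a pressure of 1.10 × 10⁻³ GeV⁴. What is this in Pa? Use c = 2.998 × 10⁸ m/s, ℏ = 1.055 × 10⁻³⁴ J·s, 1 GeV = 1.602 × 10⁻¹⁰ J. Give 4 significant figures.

2.290 × 10³⁴ Pa

Pressure is [E]/[L]³ = [E]⁴/(ℏc)³.
1 GeV⁴ → 1/(ℏc)³ × (1 GeV in J)⁴ = 2.082 × 10³⁷ Pa.
Result: 1.10 × 10⁻³ × 2.082 × 10³⁷ = 2.290 × 10³⁴ Pa.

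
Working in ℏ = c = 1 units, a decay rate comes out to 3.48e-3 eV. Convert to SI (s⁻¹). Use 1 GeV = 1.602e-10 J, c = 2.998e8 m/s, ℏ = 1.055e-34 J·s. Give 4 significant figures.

5.284e12 s⁻¹

A rate is [E]/ℏ; divide by ℏ.
1 GeV → 1/ℏ × (1 GeV in J) = 1.518e24 s⁻¹.
Convert the energy scale: 3.48e-3 eV = 3.48e-12 GeV.
Result: 3.48e-12 × 1.518e24 = 5.284e12 s⁻¹.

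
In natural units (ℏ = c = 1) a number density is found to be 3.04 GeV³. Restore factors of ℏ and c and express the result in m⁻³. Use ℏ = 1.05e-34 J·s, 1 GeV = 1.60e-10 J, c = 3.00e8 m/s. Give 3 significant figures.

3.98e47 m⁻³

Number density is [L]⁻³ = [E]³/(ℏc)³.
1 GeV³ → 1/(ℏc)³ × (1 GeV in J)³ = 1.31e47 m⁻³.
Result: 3.04 × 1.31e47 = 3.98e47 m⁻³.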